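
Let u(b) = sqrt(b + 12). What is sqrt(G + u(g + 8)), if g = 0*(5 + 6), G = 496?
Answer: sqrt(496 + 2*sqrt(5)) ≈ 22.371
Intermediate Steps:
g = 0 (g = 0*11 = 0)
u(b) = sqrt(12 + b)
sqrt(G + u(g + 8)) = sqrt(496 + sqrt(12 + (0 + 8))) = sqrt(496 + sqrt(12 + 8)) = sqrt(496 + sqrt(20)) = sqrt(496 + 2*sqrt(5))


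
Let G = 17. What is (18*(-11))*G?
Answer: -3366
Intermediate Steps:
(18*(-11))*G = (18*(-11))*17 = -198*17 = -3366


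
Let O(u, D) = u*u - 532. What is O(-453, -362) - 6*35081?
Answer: -5809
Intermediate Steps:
O(u, D) = -532 + u² (O(u, D) = u² - 532 = -532 + u²)
O(-453, -362) - 6*35081 = (-532 + (-453)²) - 6*35081 = (-532 + 205209) - 1*210486 = 204677 - 210486 = -5809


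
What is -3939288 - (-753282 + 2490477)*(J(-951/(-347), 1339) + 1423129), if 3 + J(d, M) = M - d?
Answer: -858676710919716/347 ≈ -2.4746e+12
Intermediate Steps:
J(d, M) = -3 + M - d (J(d, M) = -3 + (M - d) = -3 + M - d)
-3939288 - (-753282 + 2490477)*(J(-951/(-347), 1339) + 1423129) = -3939288 - (-753282 + 2490477)*((-3 + 1339 - (-951)/(-347)) + 1423129) = -3939288 - 1737195*((-3 + 1339 - (-951)*(-1)/347) + 1423129) = -3939288 - 1737195*((-3 + 1339 - 1*951/347) + 1423129) = -3939288 - 1737195*((-3 + 1339 - 951/347) + 1423129) = -3939288 - 1737195*(462641/347 + 1423129) = -3939288 - 1737195*494288404/347 = -3939288 - 1*858675343986780/347 = -3939288 - 858675343986780/347 = -858676710919716/347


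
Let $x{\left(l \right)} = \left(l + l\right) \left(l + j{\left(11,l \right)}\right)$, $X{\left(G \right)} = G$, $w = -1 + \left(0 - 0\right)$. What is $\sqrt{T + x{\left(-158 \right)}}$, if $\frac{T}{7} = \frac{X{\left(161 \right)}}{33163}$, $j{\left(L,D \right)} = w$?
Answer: $\frac{\sqrt{55257613259537}}{33163} \approx 224.15$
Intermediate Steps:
$w = -1$ ($w = -1 + \left(0 + 0\right) = -1 + 0 = -1$)
$j{\left(L,D \right)} = -1$
$x{\left(l \right)} = 2 l \left(-1 + l\right)$ ($x{\left(l \right)} = \left(l + l\right) \left(l - 1\right) = 2 l \left(-1 + l\right)$)
$T = \frac{1127}{33163}$ ($T = 7 \cdot \frac{161}{33163} = \frac{1127}{33163} \approx 0.033984$)
$\sqrt{T + x{\left(-158 \right)}} = \sqrt{\frac{1127}{33163} + 2 \left(-158\right) \left(-1 - 158\right)} = \sqrt{\frac{1127}{33163} + 2 \left(-158\right) \left(-159\right)} = \sqrt{\frac{1127}{33163} + 50244} = \sqrt{\frac{1666242899}{33163}} = \frac{\sqrt{55257613259537}}{33163}$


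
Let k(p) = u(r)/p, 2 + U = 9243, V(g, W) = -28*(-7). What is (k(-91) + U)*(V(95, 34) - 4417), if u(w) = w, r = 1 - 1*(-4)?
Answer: -507078378/13 ≈ -3.9006e+7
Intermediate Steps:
V(g, W) = 196
r = 5 (r = 1 + 4 = 5)
U = 9241 (U = -2 + 9243 = 9241)
k(p) = 5/p
(k(-91) + U)*(V(95, 34) - 4417) = (5/(-91) + 9241)*(196 - 4417) = (5*(-1/91) + 9241)*(-4221) = (-5/91 + 9241)*(-4221) = (840926/91)*(-4221) = -507078378/13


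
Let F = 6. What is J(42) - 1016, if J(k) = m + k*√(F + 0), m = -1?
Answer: -1017 + 42*√6 ≈ -914.12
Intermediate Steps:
J(k) = -1 + k*√6 (J(k) = -1 + k*√(6 + 0) = -1 + k*√6)
J(42) - 1016 = (-1 + 42*√6) - 1016 = -1017 + 42*√6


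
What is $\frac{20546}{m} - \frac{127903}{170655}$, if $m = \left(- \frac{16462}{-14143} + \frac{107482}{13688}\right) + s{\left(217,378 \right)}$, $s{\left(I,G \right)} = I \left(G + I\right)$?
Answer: $- \frac{1259209061313848353}{2132934825215588505} \approx -0.59036$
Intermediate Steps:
$m = \frac{12498519382471}{96794692}$ ($m = \left(- \frac{16462}{-14143} + \frac{107482}{13688}\right) + 217 \left(378 + 217\right) = \left(\left(-16462\right) \left(- \frac{1}{14143}\right) + 107482 \cdot \frac{1}{13688}\right) + 217 \cdot 595 = \left(\frac{16462}{14143} + \frac{53741}{6844}\right) + 129115 = \frac{872724891}{96794692} + 129115 = \frac{12498519382471}{96794692} \approx 1.2912 \cdot 10^{5}$)
$\frac{20546}{m} - \frac{127903}{170655} = \frac{20546}{\frac{12498519382471}{96794692}} - \frac{127903}{170655} = 20546 \cdot \frac{96794692}{12498519382471} - \frac{127903}{170655} = \frac{1988743741832}{12498519382471} - \frac{127903}{170655} = - \frac{1259209061313848353}{2132934825215588505}$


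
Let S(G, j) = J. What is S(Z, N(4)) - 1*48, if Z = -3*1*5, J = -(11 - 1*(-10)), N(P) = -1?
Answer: -69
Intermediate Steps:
J = -21 (J = -(11 + 10) = -1*21 = -21)
Z = -15 (Z = -3*5 = -15)
S(G, j) = -21
S(Z, N(4)) - 1*48 = -21 - 1*48 = -21 - 48 = -69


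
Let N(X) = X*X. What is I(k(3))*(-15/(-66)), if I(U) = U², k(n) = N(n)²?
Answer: 32805/22 ≈ 1491.1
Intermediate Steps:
N(X) = X²
k(n) = n⁴ (k(n) = (n²)² = n⁴)
I(k(3))*(-15/(-66)) = (3⁴)²*(-15/(-66)) = 81²*(-15*(-1/66)) = 6561*(5/22) = 32805/22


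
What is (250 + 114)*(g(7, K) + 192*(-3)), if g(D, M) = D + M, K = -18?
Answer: -213668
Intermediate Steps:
(250 + 114)*(g(7, K) + 192*(-3)) = (250 + 114)*((7 - 18) + 192*(-3)) = 364*(-11 - 576) = 364*(-587) = -213668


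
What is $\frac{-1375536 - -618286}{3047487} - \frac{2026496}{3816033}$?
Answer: $- \frac{3021803734934}{3876436986357} \approx -0.77953$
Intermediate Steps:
$\frac{-1375536 - -618286}{3047487} - \frac{2026496}{3816033} = \left(-1375536 + 618286\right) \frac{1}{3047487} - \frac{2026496}{3816033} = \left(-757250\right) \frac{1}{3047487} - \frac{2026496}{3816033} = - \frac{757250}{3047487} - \frac{2026496}{3816033} = - \frac{3021803734934}{3876436986357}$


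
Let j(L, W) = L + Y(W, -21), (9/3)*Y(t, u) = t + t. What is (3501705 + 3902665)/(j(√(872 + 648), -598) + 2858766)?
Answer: 47619920996805/18383093574181 - 66639330*√95/18383093574181 ≈ 2.5904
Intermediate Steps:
Y(t, u) = 2*t/3 (Y(t, u) = (t + t)/3 = (2*t)/3 = 2*t/3)
j(L, W) = L + 2*W/3
(3501705 + 3902665)/(j(√(872 + 648), -598) + 2858766) = (3501705 + 3902665)/((√(872 + 648) + (⅔)*(-598)) + 2858766) = 7404370/((√1520 - 1196/3) + 2858766) = 7404370/((4*√95 - 1196/3) + 2858766) = 7404370/((-1196/3 + 4*√95) + 2858766) = 7404370/(8575102/3 + 4*√95)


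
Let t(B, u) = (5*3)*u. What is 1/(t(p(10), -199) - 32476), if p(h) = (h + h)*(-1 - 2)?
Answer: -1/35461 ≈ -2.8200e-5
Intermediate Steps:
p(h) = -6*h (p(h) = (2*h)*(-3) = -6*h)
t(B, u) = 15*u
1/(t(p(10), -199) - 32476) = 1/(15*(-199) - 32476) = 1/(-2985 - 32476) = 1/(-35461) = -1/35461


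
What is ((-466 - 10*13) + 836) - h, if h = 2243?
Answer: -2003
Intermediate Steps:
((-466 - 10*13) + 836) - h = ((-466 - 10*13) + 836) - 1*2243 = ((-466 - 130) + 836) - 2243 = (-596 + 836) - 2243 = 240 - 2243 = -2003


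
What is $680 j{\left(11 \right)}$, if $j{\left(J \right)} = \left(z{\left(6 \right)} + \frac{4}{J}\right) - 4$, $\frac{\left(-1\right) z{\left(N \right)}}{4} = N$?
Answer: $- \frac{206720}{11} \approx -18793.0$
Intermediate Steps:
$z{\left(N \right)} = - 4 N$
$j{\left(J \right)} = -28 + \frac{4}{J}$ ($j{\left(J \right)} = \left(\left(-4\right) 6 + \frac{4}{J}\right) - 4 = \left(-24 + \frac{4}{J}\right) - 4 = -28 + \frac{4}{J}$)
$680 j{\left(11 \right)} = 680 \left(-28 + \frac{4}{11}\right) = 680 \left(- \frac{304}{11}\right) = - \frac{206720}{11}$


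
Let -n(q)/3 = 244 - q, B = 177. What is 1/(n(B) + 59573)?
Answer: 1/59372 ≈ 1.6843e-5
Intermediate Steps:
n(q) = -732 + 3*q (n(q) = -3*(244 - q) = -732 + 3*q)
1/(n(B) + 59573) = 1/((-732 + 3*177) + 59573) = 1/((-732 + 531) + 59573) = 1/(-201 + 59573) = 1/59372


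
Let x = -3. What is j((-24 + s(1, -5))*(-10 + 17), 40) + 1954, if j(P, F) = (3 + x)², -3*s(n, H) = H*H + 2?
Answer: 1954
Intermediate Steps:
s(n, H) = -⅔ - H²/3 (s(n, H) = -(H*H + 2)/3 = -(H² + 2)/3 = -(2 + H²)/3 = -⅔ - H²/3)
j(P, F) = 0 (j(P, F) = (3 - 3)² = 0² = 0)
j((-24 + s(1, -5))*(-10 + 17), 40) + 1954 = 0 + 1954 = 1954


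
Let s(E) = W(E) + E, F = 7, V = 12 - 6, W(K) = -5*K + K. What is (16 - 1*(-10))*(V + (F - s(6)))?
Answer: 806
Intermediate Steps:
W(K) = -4*K
V = 6
s(E) = -3*E (s(E) = -4*E + E = -3*E)
(16 - 1*(-10))*(V + (F - s(6))) = (16 - 1*(-10))*(6 + (7 - (-3)*6)) = (16 + 10)*(6 + (7 - 1*(-18))) = 26*(6 + (7 + 18)) = 26*(6 + 25) = 26*31 = 806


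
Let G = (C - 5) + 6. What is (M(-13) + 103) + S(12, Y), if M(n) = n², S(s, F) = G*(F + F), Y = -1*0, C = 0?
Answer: 272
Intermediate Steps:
Y = 0
G = 1 (G = (0 - 5) + 6 = -5 + 6 = 1)
S(s, F) = 2*F (S(s, F) = 1*(F + F) = 1*(2*F) = 2*F)
(M(-13) + 103) + S(12, Y) = ((-13)² + 103) + 2*0 = (169 + 103) + 0 = 272 + 0 = 272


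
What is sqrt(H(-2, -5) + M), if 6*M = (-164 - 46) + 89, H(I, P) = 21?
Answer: sqrt(30)/6 ≈ 0.91287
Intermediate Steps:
M = -121/6 (M = ((-164 - 46) + 89)/6 = (-210 + 89)/6 = (1/6)*(-121) = -121/6 ≈ -20.167)
sqrt(H(-2, -5) + M) = sqrt(21 - 121/6) = sqrt(5/6) = sqrt(30)/6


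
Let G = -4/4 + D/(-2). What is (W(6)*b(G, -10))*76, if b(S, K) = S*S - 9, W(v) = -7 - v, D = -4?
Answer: 7904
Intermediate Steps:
G = 1 (G = -4/4 - 4/(-2) = -4*¼ - 4*(-½) = -1 + 2 = 1)
b(S, K) = -9 + S² (b(S, K) = S² - 9 = -9 + S²)
(W(6)*b(G, -10))*76 = ((-7 - 1*6)*(-9 + 1²))*76 = ((-7 - 6)*(-9 + 1))*76 = -13*(-8)*76 = 104*76 = 7904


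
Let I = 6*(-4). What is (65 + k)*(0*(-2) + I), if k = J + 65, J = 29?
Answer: -3816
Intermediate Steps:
I = -24
k = 94 (k = 29 + 65 = 94)
(65 + k)*(0*(-2) + I) = (65 + 94)*(0*(-2) - 24) = 159*(0 - 24) = 159*(-24) = -3816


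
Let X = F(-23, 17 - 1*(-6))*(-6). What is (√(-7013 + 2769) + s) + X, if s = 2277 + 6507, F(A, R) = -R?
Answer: 8922 + 2*I*√1061 ≈ 8922.0 + 65.146*I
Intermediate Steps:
s = 8784
X = 138 (X = -(17 - 1*(-6))*(-6) = -(17 + 6)*(-6) = -1*23*(-6) = -23*(-6) = 138)
(√(-7013 + 2769) + s) + X = (√(-7013 + 2769) + 8784) + 138 = (√(-4244) + 8784) + 138 = (2*I*√1061 + 8784) + 138 = (8784 + 2*I*√1061) + 138 = 8922 + 2*I*√1061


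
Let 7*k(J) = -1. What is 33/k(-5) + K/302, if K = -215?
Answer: -69977/302 ≈ -231.71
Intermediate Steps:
k(J) = -1/7 (k(J) = (1/7)*(-1) = -1/7)
33/k(-5) + K/302 = 33/(-1/7) - 215/302 = 33*(-7) - 215*1/302 = -231 - 215/302 = -69977/302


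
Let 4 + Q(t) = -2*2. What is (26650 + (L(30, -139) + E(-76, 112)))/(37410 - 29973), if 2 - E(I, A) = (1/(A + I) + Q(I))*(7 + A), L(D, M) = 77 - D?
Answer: 995317/267732 ≈ 3.7176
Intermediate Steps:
Q(t) = -8 (Q(t) = -4 - 2*2 = -4 - 4 = -8)
E(I, A) = 2 - (-8 + 1/(A + I))*(7 + A) (E(I, A) = 2 - (1/(A + I) - 8)*(7 + A) = 2 - (-8 + 1/(A + I))*(7 + A))
(26650 + (L(30, -139) + E(-76, 112)))/(37410 - 29973) = (26650 + ((77 - 1*30) + (-7 + 8*112² + 57*112 + 58*(-76) + 8*112*(-76))/(112 - 76)))/(37410 - 29973) = (26650 + ((77 - 30) + (-7 + 8*12544 + 6384 - 4408 - 68096)/36))/7437 = (26650 + (47 + (-7 + 100352 + 6384 - 4408 - 68096)/36))*(1/7437) = (26650 + (47 + (1/36)*34225))*(1/7437) = (26650 + (47 + 34225/36))*(1/7437) = (26650 + 35917/36)*(1/7437) = (995317/36)*(1/7437) = 995317/267732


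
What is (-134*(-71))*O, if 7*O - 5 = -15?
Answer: -95140/7 ≈ -13591.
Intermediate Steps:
O = -10/7 (O = 5/7 + (⅐)*(-15) = 5/7 - 15/7 = -10/7 ≈ -1.4286)
(-134*(-71))*O = -134*(-71)*(-10/7) = 9514*(-10/7) = -95140/7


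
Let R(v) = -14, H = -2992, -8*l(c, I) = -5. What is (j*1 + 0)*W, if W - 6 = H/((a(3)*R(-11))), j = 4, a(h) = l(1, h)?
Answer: 48712/35 ≈ 1391.8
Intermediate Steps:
l(c, I) = 5/8 (l(c, I) = -⅛*(-5) = 5/8)
a(h) = 5/8
W = 12178/35 (W = 6 - 2992/((5/8)*(-14)) = 6 - 2992/(-35/4) = 6 - 2992*(-4/35) = 6 + 11968/35 = 12178/35 ≈ 347.94)
(j*1 + 0)*W = (4*1 + 0)*(12178/35) = (4 + 0)*(12178/35) = 4*(12178/35) = 48712/35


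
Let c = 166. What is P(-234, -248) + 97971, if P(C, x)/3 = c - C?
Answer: 99171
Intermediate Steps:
P(C, x) = 498 - 3*C (P(C, x) = 3*(166 - C) = 498 - 3*C)
P(-234, -248) + 97971 = (498 - 3*(-234)) + 97971 = (498 + 702) + 97971 = 1200 + 97971 = 99171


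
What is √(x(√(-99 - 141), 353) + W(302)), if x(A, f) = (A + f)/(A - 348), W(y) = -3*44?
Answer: √((46289 - 524*I*√15)/(-87 + I*√15))/2 ≈ 0.00388 - 11.533*I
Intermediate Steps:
W(y) = -132
x(A, f) = (A + f)/(-348 + A)
√(x(√(-99 - 141), 353) + W(302)) = √((√(-99 - 141) + 353)/(-348 + √(-99 - 141)) - 132) = √((√(-240) + 353)/(-348 + √(-240)) - 132) = √((4*I*√15 + 353)/(-348 + 4*I*√15) - 132) = √((353 + 4*I*√15)/(-348 + 4*I*√15) - 132) = √(-132 + (353 + 4*I*√15)/(-348 + 4*I*√15))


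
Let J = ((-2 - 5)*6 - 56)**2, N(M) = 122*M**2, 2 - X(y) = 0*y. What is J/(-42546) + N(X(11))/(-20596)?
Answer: -3902972/15647811 ≈ -0.24943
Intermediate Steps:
X(y) = 2 (X(y) = 2 - 0*y = 2 - 1*0 = 2 + 0 = 2)
J = 9604 (J = (-7*6 - 56)**2 = (-42 - 56)**2 = (-98)**2 = 9604)
J/(-42546) + N(X(11))/(-20596) = 9604/(-42546) + (122*2**2)/(-20596) = 9604*(-1/42546) + (122*4)*(-1/20596) = -686/3039 + 488*(-1/20596) = -686/3039 - 122/5149 = -3902972/15647811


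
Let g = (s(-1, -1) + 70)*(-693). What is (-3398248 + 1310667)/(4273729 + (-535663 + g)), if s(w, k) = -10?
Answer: -2087581/3696486 ≈ -0.56475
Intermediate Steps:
g = -41580 (g = (-10 + 70)*(-693) = 60*(-693) = -41580)
(-3398248 + 1310667)/(4273729 + (-535663 + g)) = (-3398248 + 1310667)/(4273729 + (-535663 - 41580)) = -2087581/(4273729 - 577243) = -2087581/3696486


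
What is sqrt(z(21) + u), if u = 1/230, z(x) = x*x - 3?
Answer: sqrt(23170430)/230 ≈ 20.929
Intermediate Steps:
z(x) = -3 + x**2 (z(x) = x**2 - 3 = -3 + x**2)
u = 1/230 ≈ 0.0043478
sqrt(z(21) + u) = sqrt((-3 + 21**2) + 1/230) = sqrt((-3 + 441) + 1/230) = sqrt(438 + 1/230) = sqrt(100741/230) = sqrt(23170430)/230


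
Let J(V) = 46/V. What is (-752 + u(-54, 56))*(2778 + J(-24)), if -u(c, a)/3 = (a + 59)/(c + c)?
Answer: -898018541/432 ≈ -2.0787e+6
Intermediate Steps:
u(c, a) = -3*(59 + a)/(2*c) (u(c, a) = -3*(a + 59)/(c + c) = -3*(59 + a)/(2*c))
(-752 + u(-54, 56))*(2778 + J(-24)) = (-752 + (3/2)*(-59 - 1*56)/(-54))*(2778 + 46/(-24)) = (-752 + (3/2)*(-1/54)*(-59 - 56))*(2778 + 46*(-1/24)) = (-752 + (3/2)*(-1/54)*(-115))*(2778 - 23/12) = (-752 + 115/36)*(33313/12) = -26957/36*33313/12 = -898018541/432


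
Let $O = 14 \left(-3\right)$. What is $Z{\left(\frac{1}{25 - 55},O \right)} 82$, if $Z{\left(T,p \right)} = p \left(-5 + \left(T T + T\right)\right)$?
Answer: $\frac{1299823}{75} \approx 17331.0$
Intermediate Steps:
$O = -42$
$Z{\left(T,p \right)} = p \left(-5 + T + T^{2}\right)$ ($Z{\left(T,p \right)} = p \left(-5 + \left(T^{2} + T\right)\right) = p \left(-5 + \left(T + T^{2}\right)\right) = p \left(-5 + T + T^{2}\right)$)
$Z{\left(\frac{1}{25 - 55},O \right)} 82 = - 42 \left(-5 + \frac{1}{25 - 55} + \left(\frac{1}{25 - 55}\right)^{2}\right) 82 = - 42 \left(-5 + \frac{1}{-30} + \left(\frac{1}{-30}\right)^{2}\right) 82 = - 42 \left(-5 - \frac{1}{30} + \left(- \frac{1}{30}\right)^{2}\right) 82 = - 42 \left(-5 - \frac{1}{30} + \frac{1}{900}\right) 82 = \left(-42\right) \left(- \frac{4529}{900}\right) 82 = \frac{31703}{150} \cdot 82 = \frac{1299823}{75}$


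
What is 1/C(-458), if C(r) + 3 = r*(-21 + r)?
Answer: 1/219379 ≈ 4.5583e-6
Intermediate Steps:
C(r) = -3 + r*(-21 + r)
1/C(-458) = 1/(-3 + (-458)² - 21*(-458)) = 1/(-3 + 209764 + 9618) = 1/219379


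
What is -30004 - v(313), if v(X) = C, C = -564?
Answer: -29440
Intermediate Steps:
v(X) = -564
-30004 - v(313) = -30004 - 1*(-564) = -30004 + 564 = -29440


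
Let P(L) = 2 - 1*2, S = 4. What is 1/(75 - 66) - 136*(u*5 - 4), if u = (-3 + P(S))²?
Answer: -50183/9 ≈ -5575.9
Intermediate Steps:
P(L) = 0 (P(L) = 2 - 2 = 0)
u = 9 (u = (-3 + 0)² = (-3)² = 9)
1/(75 - 66) - 136*(u*5 - 4) = 1/(75 - 66) - 136*(9*5 - 4) = 1/9 - 136*(45 - 4) = ⅑ - 136*41 = ⅑ - 5576 = -50183/9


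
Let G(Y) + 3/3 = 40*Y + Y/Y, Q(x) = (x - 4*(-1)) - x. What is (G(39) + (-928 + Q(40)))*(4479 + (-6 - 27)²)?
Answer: 3541248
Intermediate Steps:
Q(x) = 4 (Q(x) = (x + 4) - x = (4 + x) - x = 4)
G(Y) = 40*Y (G(Y) = -1 + (40*Y + Y/Y) = -1 + (40*Y + 1) = -1 + (1 + 40*Y) = 40*Y)
(G(39) + (-928 + Q(40)))*(4479 + (-6 - 27)²) = (40*39 + (-928 + 4))*(4479 + (-6 - 27)²) = (1560 - 924)*(4479 + (-33)²) = 636*(4479 + 1089) = 636*5568 = 3541248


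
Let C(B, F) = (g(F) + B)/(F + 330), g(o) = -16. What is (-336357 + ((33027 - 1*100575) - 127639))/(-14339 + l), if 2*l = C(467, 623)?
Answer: 1013122864/27329683 ≈ 37.070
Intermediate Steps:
C(B, F) = (-16 + B)/(330 + F) (C(B, F) = (-16 + B)/(F + 330) = (-16 + B)/(330 + F))
l = 451/1906 (l = ((-16 + 467)/(330 + 623))/2 = (451/953)/2 = ((1/953)*451)/2 = (½)*(451/953) = 451/1906 ≈ 0.23662)
(-336357 + ((33027 - 1*100575) - 127639))/(-14339 + l) = (-336357 + ((33027 - 1*100575) - 127639))/(-14339 + 451/1906) = (-336357 + ((33027 - 100575) - 127639))/(-27329683/1906) = (-336357 + (-67548 - 127639))*(-1906/27329683) = (-336357 - 195187)*(-1906/27329683) = -531544*(-1906/27329683) = 1013122864/27329683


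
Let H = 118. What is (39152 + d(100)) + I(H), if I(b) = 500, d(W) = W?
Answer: 39752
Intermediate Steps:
(39152 + d(100)) + I(H) = (39152 + 100) + 500 = 39252 + 500 = 39752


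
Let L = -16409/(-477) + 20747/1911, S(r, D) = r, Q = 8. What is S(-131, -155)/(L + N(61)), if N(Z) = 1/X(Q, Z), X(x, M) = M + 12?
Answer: -2905707987/1004149187 ≈ -2.8937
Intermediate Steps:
X(x, M) = 12 + M
N(Z) = 1/(12 + Z)
L = 13751306/303849 (L = -16409*(-1/477) + 20747*(1/1911) = 16409/477 + 20747/1911 = 13751306/303849 ≈ 45.257)
S(-131, -155)/(L + N(61)) = -131/(13751306/303849 + 1/(12 + 61)) = -131/(13751306/303849 + 1/73) = -131/1004149187/22180977 = -131*22180977/1004149187 = -2905707987/1004149187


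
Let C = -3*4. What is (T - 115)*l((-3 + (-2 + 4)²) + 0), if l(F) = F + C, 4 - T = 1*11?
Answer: 1342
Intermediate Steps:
T = -7 (T = 4 - 11 = -7)
C = -12
l(F) = -12 + F (l(F) = F - 12 = -12 + F)
(T - 115)*l((-3 + (-2 + 4)²) + 0) = (-7 - 115)*(-12 + ((-3 + (-2 + 4)²) + 0)) = -122*(-12 + ((-3 + 2²) + 0)) = -122*(-12 + ((-3 + 4) + 0)) = -122*(-12 + (1 + 0)) = -122*(-12 + 1) = -122*(-11) = 1342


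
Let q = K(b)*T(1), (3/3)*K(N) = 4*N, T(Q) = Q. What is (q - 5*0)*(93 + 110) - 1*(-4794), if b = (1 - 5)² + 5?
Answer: 21846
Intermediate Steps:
b = 21 (b = (-4)² + 5 = 16 + 5 = 21)
K(N) = 4*N
q = 84 (q = (4*21)*1 = 84*1 = 84)
(q - 5*0)*(93 + 110) - 1*(-4794) = (84 - 5*0)*(93 + 110) - 1*(-4794) = (84 + 0)*203 + 4794 = 84*203 + 4794 = 17052 + 4794 = 21846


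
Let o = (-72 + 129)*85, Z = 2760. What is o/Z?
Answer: 323/184 ≈ 1.7554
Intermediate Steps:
o = 4845 (o = 57*85 = 4845)
o/Z = 4845/2760 = 4845*(1/2760) = 323/184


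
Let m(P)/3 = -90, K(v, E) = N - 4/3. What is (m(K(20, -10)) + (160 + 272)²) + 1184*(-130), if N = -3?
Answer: 32434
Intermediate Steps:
K(v, E) = -13/3 (K(v, E) = -3 - 4/3 = -13/3)
m(P) = -270 (m(P) = 3*(-90) = -270)
(m(K(20, -10)) + (160 + 272)²) + 1184*(-130) = (-270 + (160 + 272)²) + 1184*(-130) = (-270 + 432²) - 153920 = (-270 + 186624) - 153920 = 186354 - 153920 = 32434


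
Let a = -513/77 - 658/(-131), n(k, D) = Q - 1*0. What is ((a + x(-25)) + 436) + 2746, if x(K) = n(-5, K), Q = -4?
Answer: 32039949/10087 ≈ 3176.4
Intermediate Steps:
n(k, D) = -4 (n(k, D) = -4 - 1*0 = -4 + 0 = -4)
x(K) = -4
a = -16537/10087 (a = -513*1/77 - 658*(-1/131) = -513/77 + 658/131 = -16537/10087 ≈ -1.6394)
((a + x(-25)) + 436) + 2746 = ((-16537/10087 - 4) + 436) + 2746 = (-56885/10087 + 436) + 2746 = 4341047/10087 + 2746 = 32039949/10087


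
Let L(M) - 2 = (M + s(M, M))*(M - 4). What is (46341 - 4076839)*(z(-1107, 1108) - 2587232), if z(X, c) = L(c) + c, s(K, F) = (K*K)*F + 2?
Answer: -6052665468176604268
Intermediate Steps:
s(K, F) = 2 + F*K² (s(K, F) = K²*F + 2 = F*K² + 2 = 2 + F*K²)
L(M) = 2 + (-4 + M)*(2 + M + M³) (L(M) = 2 + (M + (2 + M*M²))*(M - 4) = 2 + (M + (2 + M³))*(-4 + M) = 2 + (2 + M + M³)*(-4 + M) = 2 + (-4 + M)*(2 + M + M³))
z(X, c) = -6 + c² + c⁴ - c - 4*c³ (z(X, c) = (-6 + c² + c⁴ - 4*c³ - 2*c) + c = -6 + c² + c⁴ - c - 4*c³)
(46341 - 4076839)*(z(-1107, 1108) - 2587232) = (46341 - 4076839)*((-6 + 1108² + 1108⁴ - 1*1108 - 4*1108³) - 2587232) = -4030498*((-6 + 1227664 + 1507158896896 - 1108 - 4*1360251712) - 2587232) = -4030498*((-6 + 1227664 + 1507158896896 - 1108 - 5441006848) - 2587232) = -4030498*(1501719116598 - 2587232) = -4030498*1501716529366 = -6052665468176604268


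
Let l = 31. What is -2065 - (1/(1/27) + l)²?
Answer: -5429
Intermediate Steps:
-2065 - (1/(1/27) + l)² = -2065 - (1/(1/27) + 31)² = -2065 - (27 + 31)² = -2065 - 1*58² = -2065 - 1*3364 = -2065 - 3364 = -5429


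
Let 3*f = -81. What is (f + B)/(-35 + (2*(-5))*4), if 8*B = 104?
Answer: 14/75 ≈ 0.18667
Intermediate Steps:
B = 13 (B = (⅛)*104 = 13)
f = -27 (f = (⅓)*(-81) = -27)
(f + B)/(-35 + (2*(-5))*4) = (-27 + 13)/(-35 + (2*(-5))*4) = -14/(-35 - 10*4) = -14/(-35 - 40) = -14/(-75) = -1/75*(-14) = 14/75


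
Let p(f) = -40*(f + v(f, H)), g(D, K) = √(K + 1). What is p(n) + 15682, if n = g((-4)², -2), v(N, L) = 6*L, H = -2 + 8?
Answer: 14242 - 40*I ≈ 14242.0 - 40.0*I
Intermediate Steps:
H = 6
g(D, K) = √(1 + K)
n = I (n = √(1 - 2) = √(-1) = I ≈ 1.0*I)
p(f) = -1440 - 40*f (p(f) = -40*(f + 6*6) = -40*(f + 36) = -40*(36 + f) = -1440 - 40*f)
p(n) + 15682 = (-1440 - 40*I) + 15682 = 14242 - 40*I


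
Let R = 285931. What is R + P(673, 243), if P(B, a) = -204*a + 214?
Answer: 236573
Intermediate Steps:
P(B, a) = 214 - 204*a
R + P(673, 243) = 285931 + (214 - 204*243) = 285931 + (214 - 49572) = 285931 - 49358 = 236573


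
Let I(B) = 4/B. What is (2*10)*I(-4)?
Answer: -20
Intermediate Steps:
(2*10)*I(-4) = (2*10)*(4/(-4)) = 20*(4*(-¼)) = 20*(-1) = -20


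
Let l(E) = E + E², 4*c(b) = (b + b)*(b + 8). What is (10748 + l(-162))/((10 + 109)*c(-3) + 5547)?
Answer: 2540/321 ≈ 7.9128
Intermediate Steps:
c(b) = b*(8 + b)/2 (c(b) = ((b + b)*(b + 8))/4 = ((2*b)*(8 + b))/4 = (2*b*(8 + b))/4 = b*(8 + b)/2)
(10748 + l(-162))/((10 + 109)*c(-3) + 5547) = (10748 - 162*(1 - 162))/((10 + 109)*((½)*(-3)*(8 - 3)) + 5547) = (10748 - 162*(-161))/(119*((½)*(-3)*5) + 5547) = (10748 + 26082)/(119*(-15/2) + 5547) = 36830/(-1785/2 + 5547) = 36830/(9309/2) = 36830*(2/9309) = 2540/321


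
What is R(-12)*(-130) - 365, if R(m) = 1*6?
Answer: -1145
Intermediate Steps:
R(m) = 6
R(-12)*(-130) - 365 = 6*(-130) - 365 = -780 - 365 = -1145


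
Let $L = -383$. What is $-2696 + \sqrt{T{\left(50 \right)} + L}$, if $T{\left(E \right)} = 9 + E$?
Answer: $-2696 + 18 i \approx -2696.0 + 18.0 i$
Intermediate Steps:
$-2696 + \sqrt{T{\left(50 \right)} + L} = -2696 + \sqrt{\left(9 + 50\right) - 383} = -2696 + \sqrt{59 - 383} = -2696 + \sqrt{-324} = -2696 + 18 i$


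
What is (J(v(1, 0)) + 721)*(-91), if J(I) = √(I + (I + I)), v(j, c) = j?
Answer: -65611 - 91*√3 ≈ -65769.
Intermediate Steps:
J(I) = √3*√I (J(I) = √(I + 2*I) = √(3*I) = √3*√I)
(J(v(1, 0)) + 721)*(-91) = (√3*√1 + 721)*(-91) = (√3*1 + 721)*(-91) = (√3 + 721)*(-91) = (721 + √3)*(-91) = -65611 - 91*√3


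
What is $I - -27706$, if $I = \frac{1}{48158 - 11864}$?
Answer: $\frac{1005561565}{36294} \approx 27706.0$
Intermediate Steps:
$I = \frac{1}{36294} \approx 2.7553 \cdot 10^{-5}$
$I - -27706 = \frac{1}{36294} - -27706 = \frac{1}{36294} + 27706 = \frac{1005561565}{36294}$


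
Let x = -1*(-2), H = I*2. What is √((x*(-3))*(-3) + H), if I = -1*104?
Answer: I*√190 ≈ 13.784*I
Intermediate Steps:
I = -104
H = -208 (H = -104*2 = -208)
x = 2
√((x*(-3))*(-3) + H) = √((2*(-3))*(-3) - 208) = √(-6*(-3) - 208) = √(18 - 208) = √(-190) = I*√190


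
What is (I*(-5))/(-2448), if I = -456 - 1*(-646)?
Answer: 475/1224 ≈ 0.38807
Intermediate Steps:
I = 190 (I = -456 + 646 = 190)
(I*(-5))/(-2448) = (190*(-5))/(-2448) = -950*(-1/2448) = 475/1224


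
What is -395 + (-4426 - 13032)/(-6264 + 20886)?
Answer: -2896574/7311 ≈ -396.19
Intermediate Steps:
-395 + (-4426 - 13032)/(-6264 + 20886) = -395 - 17458/14622 = -395 - 17458*1/14622 = -395 - 8729/7311 = -2896574/7311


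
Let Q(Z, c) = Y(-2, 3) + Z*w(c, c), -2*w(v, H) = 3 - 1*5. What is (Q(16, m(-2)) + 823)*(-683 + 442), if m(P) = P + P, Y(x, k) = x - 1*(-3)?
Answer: -202440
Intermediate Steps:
Y(x, k) = 3 + x (Y(x, k) = x + 3 = 3 + x)
w(v, H) = 1 (w(v, H) = -(3 - 1*5)/2 = -(3 - 5)/2 = -½*(-2) = 1)
m(P) = 2*P
Q(Z, c) = 1 + Z (Q(Z, c) = (3 - 2) + Z*1 = 1 + Z)
(Q(16, m(-2)) + 823)*(-683 + 442) = ((1 + 16) + 823)*(-683 + 442) = (17 + 823)*(-241) = 840*(-241) = -202440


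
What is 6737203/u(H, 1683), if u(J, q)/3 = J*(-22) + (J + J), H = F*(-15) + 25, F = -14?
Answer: -6737203/14100 ≈ -477.82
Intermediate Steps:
H = 235 (H = -14*(-15) + 25 = 210 + 25 = 235)
u(J, q) = -60*J (u(J, q) = 3*(J*(-22) + (J + J)) = 3*(-22*J + 2*J) = 3*(-20*J) = -60*J)
6737203/u(H, 1683) = 6737203/((-60*235)) = 6737203/(-14100) = 6737203*(-1/14100) = -6737203/14100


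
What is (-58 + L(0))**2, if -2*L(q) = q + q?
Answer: 3364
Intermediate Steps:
L(q) = -q (L(q) = -(q + q)/2 = -q)
(-58 + L(0))**2 = (-58 - 1*0)**2 = (-58 + 0)**2 = (-58)**2 = 3364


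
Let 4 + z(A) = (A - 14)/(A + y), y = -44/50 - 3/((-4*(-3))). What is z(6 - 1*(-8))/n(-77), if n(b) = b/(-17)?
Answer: -68/77 ≈ -0.88312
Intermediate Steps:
y = -113/100 (y = -44*1/50 - 3/12 = -22/25 - 3*1/12 = -22/25 - ¼ = -113/100 ≈ -1.1300)
n(b) = -b/17 (n(b) = b*(-1/17) = -b/17)
z(A) = -4 + (-14 + A)/(-113/100 + A) (z(A) = -4 + (A - 14)/(A - 113/100) = -4 + (-14 + A)/(-113/100 + A))
z(6 - 1*(-8))/n(-77) = (12*(-79 - 25*(6 - 1*(-8)))/(-113 + 100*(6 - 1*(-8))))/((-1/17*(-77))) = (12*(-79 - 25*(6 + 8))/(-113 + 100*(6 + 8)))/(77/17) = (12*(-79 - 25*14)/(-113 + 100*14))*(17/77) = (12*(-79 - 350)/(-113 + 1400))*(17/77) = (12*(-429)/1287)*(17/77) = (12*(1/1287)*(-429))*(17/77) = -4*17/77 = -68/77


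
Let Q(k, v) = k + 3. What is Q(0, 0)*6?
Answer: 18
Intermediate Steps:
Q(k, v) = 3 + k
Q(0, 0)*6 = (3 + 0)*6 = 3*6 = 18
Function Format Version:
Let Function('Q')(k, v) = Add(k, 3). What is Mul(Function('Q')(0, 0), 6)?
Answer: 18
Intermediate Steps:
Function('Q')(k, v) = Add(3, k)
Mul(Function('Q')(0, 0), 6) = Mul(Add(3, 0), 6) = Mul(3, 6) = 18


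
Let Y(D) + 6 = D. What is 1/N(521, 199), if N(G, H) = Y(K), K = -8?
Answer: -1/14 ≈ -0.071429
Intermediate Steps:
Y(D) = -6 + D
N(G, H) = -14 (N(G, H) = -6 - 8 = -14)
1/N(521, 199) = 1/(-14) = -1/14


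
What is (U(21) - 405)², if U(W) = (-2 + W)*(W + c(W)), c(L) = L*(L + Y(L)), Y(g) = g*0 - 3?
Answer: 51494976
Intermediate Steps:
Y(g) = -3 (Y(g) = 0 - 3 = -3)
c(L) = L*(-3 + L) (c(L) = L*(L - 3) = L*(-3 + L))
U(W) = (-2 + W)*(W + W*(-3 + W))
(U(21) - 405)² = (21*(4 - 1*21 + 21*(-3 + 21)) - 405)² = (21*(4 - 21 + 21*18) - 405)² = (21*(4 - 21 + 378) - 405)² = (21*361 - 405)² = (7581 - 405)² = 7176² = 51494976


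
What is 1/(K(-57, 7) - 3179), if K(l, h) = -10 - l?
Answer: -1/3132 ≈ -0.00031928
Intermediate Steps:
1/(K(-57, 7) - 3179) = 1/((-10 - 1*(-57)) - 3179) = 1/((-10 + 57) - 3179) = 1/(47 - 3179) = 1/(-3132) = -1/3132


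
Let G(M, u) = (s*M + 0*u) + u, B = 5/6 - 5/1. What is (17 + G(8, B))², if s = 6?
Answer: 133225/36 ≈ 3700.7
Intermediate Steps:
B = -25/6 (B = 5*(⅙) - 5*1 = ⅚ - 5 = -25/6 ≈ -4.1667)
G(M, u) = u + 6*M (G(M, u) = (6*M + 0*u) + u = (6*M + 0) + u = 6*M + u = u + 6*M)
(17 + G(8, B))² = (17 + (-25/6 + 6*8))² = (17 + (-25/6 + 48))² = (17 + 263/6)² = (365/6)² = 133225/36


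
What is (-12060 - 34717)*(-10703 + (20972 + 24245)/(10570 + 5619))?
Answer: 8102976230050/16189 ≈ 5.0052e+8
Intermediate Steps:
(-12060 - 34717)*(-10703 + (20972 + 24245)/(10570 + 5619)) = -46777*(-10703 + 45217/16189) = -46777*(-173225650/16189) = 8102976230050/16189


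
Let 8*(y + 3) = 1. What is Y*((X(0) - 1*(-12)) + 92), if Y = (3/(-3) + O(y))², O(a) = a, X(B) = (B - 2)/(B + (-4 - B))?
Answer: 200849/128 ≈ 1569.1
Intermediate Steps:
y = -23/8 (y = -3 + (⅛)*1 = -3 + ⅛ = -23/8 ≈ -2.8750)
X(B) = ½ - B/4 (X(B) = (-2 + B)/(-4) = (-2 + B)*(-¼) = ½ - B/4)
Y = 961/64 (Y = (3/(-3) - 23/8)² = (3*(-⅓) - 23/8)² = (-1 - 23/8)² = (-31/8)² = 961/64 ≈ 15.016)
Y*((X(0) - 1*(-12)) + 92) = 961*(((½ - ¼*0) - 1*(-12)) + 92)/64 = 961*(((½ + 0) + 12) + 92)/64 = 961*((½ + 12) + 92)/64 = 961*(25/2 + 92)/64 = (961/64)*(209/2) = 200849/128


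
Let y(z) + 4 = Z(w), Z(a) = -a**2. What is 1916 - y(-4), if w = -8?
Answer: 1984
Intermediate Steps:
y(z) = -68 (y(z) = -4 - 1*(-8)**2 = -4 - 1*64 = -4 - 64 = -68)
1916 - y(-4) = 1916 - 1*(-68) = 1916 + 68 = 1984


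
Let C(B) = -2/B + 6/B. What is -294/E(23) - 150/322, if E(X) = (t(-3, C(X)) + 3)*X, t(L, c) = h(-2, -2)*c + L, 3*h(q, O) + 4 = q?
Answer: 23367/644 ≈ 36.284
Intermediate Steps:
C(B) = 4/B
h(q, O) = -4/3 + q/3
t(L, c) = L - 2*c (t(L, c) = (-4/3 + (⅓)*(-2))*c + L = (-4/3 - ⅔)*c + L = -2*c + L = L - 2*c)
E(X) = -8 (E(X) = ((-3 - 8/X) + 3)*X = (-8/X)*X = -8)
-294/E(23) - 150/322 = -294/(-8) - 150/322 = -294*(-⅛) - 150*1/322 = 147/4 - 75/161 = 23367/644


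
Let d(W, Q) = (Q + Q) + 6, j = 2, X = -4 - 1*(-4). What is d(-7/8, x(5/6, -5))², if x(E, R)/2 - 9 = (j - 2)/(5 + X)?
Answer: 1764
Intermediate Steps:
X = 0 (X = -4 + 4 = 0)
x(E, R) = 18 (x(E, R) = 18 + 2*((2 - 2)/(5 + 0)) = 18 + 2*(0/5) = 18 + 2*(0*(⅕)) = 18 + 2*0 = 18 + 0 = 18)
d(W, Q) = 6 + 2*Q (d(W, Q) = 2*Q + 6 = 6 + 2*Q)
d(-7/8, x(5/6, -5))² = (6 + 2*18)² = (6 + 36)² = 42² = 1764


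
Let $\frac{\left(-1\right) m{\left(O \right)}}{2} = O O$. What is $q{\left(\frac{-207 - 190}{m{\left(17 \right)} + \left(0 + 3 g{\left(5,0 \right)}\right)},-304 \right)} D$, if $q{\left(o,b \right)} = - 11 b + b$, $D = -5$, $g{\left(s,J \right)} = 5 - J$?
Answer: $-15200$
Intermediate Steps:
$m{\left(O \right)} = - 2 O^{2}$ ($m{\left(O \right)} = - 2 O O = - 2 O^{2}$)
$q{\left(o,b \right)} = - 10 b$
$q{\left(\frac{-207 - 190}{m{\left(17 \right)} + \left(0 + 3 g{\left(5,0 \right)}\right)},-304 \right)} D = \left(-10\right) \left(-304\right) \left(-5\right) = 3040 \left(-5\right) = -15200$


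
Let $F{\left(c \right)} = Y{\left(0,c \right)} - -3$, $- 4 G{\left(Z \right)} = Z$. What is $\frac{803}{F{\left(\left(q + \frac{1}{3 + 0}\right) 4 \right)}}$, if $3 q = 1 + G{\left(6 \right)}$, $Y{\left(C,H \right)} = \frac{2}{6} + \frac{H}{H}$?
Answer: $\frac{2409}{13} \approx 185.31$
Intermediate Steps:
$G{\left(Z \right)} = - \frac{Z}{4}$
$Y{\left(C,H \right)} = \frac{4}{3}$ ($Y{\left(C,H \right)} = 2 \cdot \frac{1}{6} + 1 = \frac{1}{3} + 1 = \frac{4}{3}$)
$q = - \frac{1}{6}$ ($q = \frac{1 - \frac{3}{2}}{3} = \frac{1}{3} \left(- \frac{1}{2}\right) = - \frac{1}{6} \approx -0.16667$)
$F{\left(c \right)} = \frac{13}{3}$ ($F{\left(c \right)} = \frac{4}{3} - -3 = \frac{4}{3} + 3 = \frac{13}{3}$)
$\frac{803}{F{\left(\left(q + \frac{1}{3 + 0}\right) 4 \right)}} = \frac{803}{\frac{13}{3}} = 803 \cdot \frac{3}{13} = \frac{2409}{13}$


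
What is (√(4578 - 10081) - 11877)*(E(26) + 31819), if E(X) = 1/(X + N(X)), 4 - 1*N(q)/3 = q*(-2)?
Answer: -73315378899/194 + 6172887*I*√5503/194 ≈ -3.7791e+8 + 2.3604e+6*I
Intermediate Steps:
N(q) = 12 + 6*q (N(q) = 12 - 3*q*(-2) = 12 - (-6)*q = 12 + 6*q)
E(X) = 1/(12 + 7*X) (E(X) = 1/(X + (12 + 6*X)) = 1/(12 + 7*X))
(√(4578 - 10081) - 11877)*(E(26) + 31819) = (√(4578 - 10081) - 11877)*(1/(12 + 7*26) + 31819) = (√(-5503) - 11877)*(1/(12 + 182) + 31819) = (I*√5503 - 11877)*(1/194 + 31819) = (-11877 + I*√5503)*(1/194 + 31819) = (-11877 + I*√5503)*(6172887/194) = -73315378899/194 + 6172887*I*√5503/194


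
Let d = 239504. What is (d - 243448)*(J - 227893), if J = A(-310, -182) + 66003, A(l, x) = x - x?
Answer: 638494160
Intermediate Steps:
A(l, x) = 0
J = 66003 (J = 0 + 66003 = 66003)
(d - 243448)*(J - 227893) = (239504 - 243448)*(66003 - 227893) = -3944*(-161890) = 638494160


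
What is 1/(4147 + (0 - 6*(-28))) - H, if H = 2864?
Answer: -12358159/4315 ≈ -2864.0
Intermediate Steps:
1/(4147 + (0 - 6*(-28))) - H = 1/(4147 + (0 - 6*(-28))) - 1*2864 = 1/(4147 + (0 + 168)) - 2864 = 1/(4147 + 168) - 2864 = 1/4315 - 2864 = -12358159/4315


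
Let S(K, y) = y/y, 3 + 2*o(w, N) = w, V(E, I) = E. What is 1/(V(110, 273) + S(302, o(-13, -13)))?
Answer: 1/111 ≈ 0.0090090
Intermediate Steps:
o(w, N) = -3/2 + w/2
S(K, y) = 1
1/(V(110, 273) + S(302, o(-13, -13))) = 1/(110 + 1) = 1/111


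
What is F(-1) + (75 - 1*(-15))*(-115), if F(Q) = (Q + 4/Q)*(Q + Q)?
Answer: -10340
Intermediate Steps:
F(Q) = 2*Q*(Q + 4/Q) (F(Q) = (Q + 4/Q)*(2*Q) = 2*Q*(Q + 4/Q))
F(-1) + (75 - 1*(-15))*(-115) = (8 + 2*(-1)²) + (75 - 1*(-15))*(-115) = (8 + 2*1) + (75 + 15)*(-115) = (8 + 2) + 90*(-115) = 10 - 10350 = -10340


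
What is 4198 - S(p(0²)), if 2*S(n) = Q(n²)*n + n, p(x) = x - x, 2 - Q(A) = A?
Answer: 4198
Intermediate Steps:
Q(A) = 2 - A
p(x) = 0
S(n) = n/2 + n*(2 - n²)/2 (S(n) = ((2 - n²)*n + n)/2 = (n*(2 - n²) + n)/2 = (n + n*(2 - n²))/2 = n/2 + n*(2 - n²)/2)
4198 - S(p(0²)) = 4198 - 0*(3 - 1*0²)/2 = 4198 - 0*(3 - 1*0)/2 = 4198 - 0*(3 + 0)/2 = 4198 - 0*3/2 = 4198 - 1*0 = 4198 + 0 = 4198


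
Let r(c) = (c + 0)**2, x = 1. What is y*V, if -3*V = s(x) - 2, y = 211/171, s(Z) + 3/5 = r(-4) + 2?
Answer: -16247/2565 ≈ -6.3341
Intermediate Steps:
r(c) = c**2
s(Z) = 87/5 (s(Z) = -3/5 + ((-4)**2 + 2) = -3/5 + (16 + 2) = -3/5 + 18 = 87/5)
y = 211/171 (y = 211*(1/171) = 211/171 ≈ 1.2339)
V = -77/15 (V = -(87/5 - 2)/3 = -1/3*77/5 = -77/15 ≈ -5.1333)
y*V = (211/171)*(-77/15) = -16247/2565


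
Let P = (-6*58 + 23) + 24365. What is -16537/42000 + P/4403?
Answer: 133838227/26418000 ≈ 5.0662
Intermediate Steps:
P = 24040 (P = (-348 + 23) + 24365 = -325 + 24365 = 24040)
-16537/42000 + P/4403 = -16537/42000 + 24040/4403 = 133838227/26418000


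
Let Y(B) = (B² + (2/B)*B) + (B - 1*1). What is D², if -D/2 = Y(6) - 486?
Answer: 784996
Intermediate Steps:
Y(B) = 1 + B + B² (Y(B) = (B² + 2) + (B - 1) = (2 + B²) + (-1 + B) = 1 + B + B²)
D = 886 (D = -2*((1 + 6 + 6²) - 486) = -2*((1 + 6 + 36) - 486) = -2*(43 - 486) = -2*(-443) = 886)
D² = 886² = 784996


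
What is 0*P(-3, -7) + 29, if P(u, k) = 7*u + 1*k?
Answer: 29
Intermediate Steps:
P(u, k) = k + 7*u (P(u, k) = 7*u + k = k + 7*u)
0*P(-3, -7) + 29 = 0*(-7 + 7*(-3)) + 29 = 0*(-7 - 21) + 29 = 0*(-28) + 29 = 0 + 29 = 29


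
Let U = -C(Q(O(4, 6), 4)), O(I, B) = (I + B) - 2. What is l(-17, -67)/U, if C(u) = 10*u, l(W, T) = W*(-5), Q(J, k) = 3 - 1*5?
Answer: 17/4 ≈ 4.2500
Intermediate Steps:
O(I, B) = -2 + B + I (O(I, B) = (B + I) - 2 = -2 + B + I)
Q(J, k) = -2 (Q(J, k) = 3 - 5 = -2)
l(W, T) = -5*W
U = 20 (U = -10*(-2) = -1*(-20) = 20)
l(-17, -67)/U = -5*(-17)/20 = 85*(1/20) = 17/4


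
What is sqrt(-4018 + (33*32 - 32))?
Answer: I*sqrt(2994) ≈ 54.717*I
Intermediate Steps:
sqrt(-4018 + (33*32 - 32)) = sqrt(-4018 + (1056 - 32)) = sqrt(-4018 + 1024) = sqrt(-2994) = I*sqrt(2994)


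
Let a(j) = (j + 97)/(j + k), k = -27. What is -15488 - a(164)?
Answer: -2122117/137 ≈ -15490.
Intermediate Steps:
a(j) = (97 + j)/(-27 + j) (a(j) = (j + 97)/(j - 27) = (97 + j)/(-27 + j))
-15488 - a(164) = -15488 - (97 + 164)/(-27 + 164) = -15488 - 261/137 = -2122117/137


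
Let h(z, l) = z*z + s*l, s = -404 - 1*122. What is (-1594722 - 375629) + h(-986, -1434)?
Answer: -243871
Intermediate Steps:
s = -526 (s = -404 - 122 = -526)
h(z, l) = z² - 526*l (h(z, l) = z*z - 526*l = z² - 526*l)
(-1594722 - 375629) + h(-986, -1434) = (-1594722 - 375629) + ((-986)² - 526*(-1434)) = -1970351 + (972196 + 754284) = -1970351 + 1726480 = -243871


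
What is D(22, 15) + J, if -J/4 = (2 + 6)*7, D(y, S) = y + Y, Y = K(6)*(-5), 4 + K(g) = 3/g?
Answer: -369/2 ≈ -184.50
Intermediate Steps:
K(g) = -4 + 3/g
Y = 35/2 (Y = (-4 + 3/6)*(-5) = (-4 + 3*(⅙))*(-5) = (-4 + ½)*(-5) = -7/2*(-5) = 35/2 ≈ 17.500)
D(y, S) = 35/2 + y (D(y, S) = y + 35/2 = 35/2 + y)
J = -224 (J = -4*(2 + 6)*7 = -32*7 = -4*56 = -224)
D(22, 15) + J = (35/2 + 22) - 224 = 79/2 - 224 = -369/2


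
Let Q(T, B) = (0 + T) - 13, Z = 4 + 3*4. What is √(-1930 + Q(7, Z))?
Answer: 44*I ≈ 44.0*I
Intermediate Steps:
Z = 16 (Z = 4 + 12 = 16)
Q(T, B) = -13 + T (Q(T, B) = T - 13 = -13 + T)
√(-1930 + Q(7, Z)) = √(-1930 + (-13 + 7)) = √(-1930 - 6) = √(-1936) = 44*I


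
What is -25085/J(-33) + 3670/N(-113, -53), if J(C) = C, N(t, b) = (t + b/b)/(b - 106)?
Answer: 11033005/1848 ≈ 5970.2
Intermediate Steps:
N(t, b) = (1 + t)/(-106 + b) (N(t, b) = (t + 1)/(-106 + b) = (1 + t)/(-106 + b))
-25085/J(-33) + 3670/N(-113, -53) = -25085/(-33) + 3670/(((1 - 113)/(-106 - 53))) = -25085*(-1/33) + 3670/((-112/(-159))) = 25085/33 + 3670/((-1/159*(-112))) = 25085/33 + 3670/(112/159) = 25085/33 + 3670*(159/112) = 25085/33 + 291765/56 = 11033005/1848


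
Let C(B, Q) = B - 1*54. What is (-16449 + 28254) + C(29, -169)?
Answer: 11780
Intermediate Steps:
C(B, Q) = -54 + B (C(B, Q) = B - 54 = -54 + B)
(-16449 + 28254) + C(29, -169) = (-16449 + 28254) + (-54 + 29) = 11805 - 25 = 11780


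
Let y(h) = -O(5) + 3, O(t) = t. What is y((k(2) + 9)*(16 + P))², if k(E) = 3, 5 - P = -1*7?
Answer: 4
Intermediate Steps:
P = 12 (P = 5 - (-1)*7 = 5 - 1*(-7) = 5 + 7 = 12)
y(h) = -2 (y(h) = -1*5 + 3 = -5 + 3 = -2)
y((k(2) + 9)*(16 + P))² = (-2)² = 4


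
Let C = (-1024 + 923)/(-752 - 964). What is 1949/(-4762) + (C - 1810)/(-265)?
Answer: 6951906149/1082735940 ≈ 6.4207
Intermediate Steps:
C = 101/1716 (C = -101/(-1716) = -101*(-1/1716) = 101/1716 ≈ 0.058858)
1949/(-4762) + (C - 1810)/(-265) = 1949/(-4762) + (101/1716 - 1810)/(-265) = 1949*(-1/4762) - 3105859/1716*(-1/265) = -1949/4762 + 3105859/454740 = 6951906149/1082735940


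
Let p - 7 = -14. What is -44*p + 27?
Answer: 335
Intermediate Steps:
p = -7 (p = 7 - 14 = -7)
-44*p + 27 = -44*(-7) + 27 = 308 + 27 = 335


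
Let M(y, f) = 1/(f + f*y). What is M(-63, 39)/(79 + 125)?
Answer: -1/493272 ≈ -2.0273e-6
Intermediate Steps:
M(-63, 39)/(79 + 125) = (1/(39*(1 - 63)))/(79 + 125) = ((1/39)/(-62))/204 = ((1/39)*(-1/62))*(1/204) = -1/2418*1/204 = -1/493272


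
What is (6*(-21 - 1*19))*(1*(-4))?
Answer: 960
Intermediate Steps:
(6*(-21 - 1*19))*(1*(-4)) = (6*(-21 - 19))*(-4) = (6*(-40))*(-4) = -240*(-4) = 960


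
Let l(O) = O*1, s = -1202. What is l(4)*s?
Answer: -4808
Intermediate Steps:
l(O) = O
l(4)*s = 4*(-1202) = -4808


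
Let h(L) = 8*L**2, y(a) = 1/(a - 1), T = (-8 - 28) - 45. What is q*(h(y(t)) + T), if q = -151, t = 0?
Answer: 11023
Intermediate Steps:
T = -81 (T = -36 - 45 = -81)
y(a) = 1/(-1 + a)
q*(h(y(t)) + T) = -151*(8*(1/(-1 + 0))**2 - 81) = -151*(8*(1/(-1))**2 - 81) = -151*(8*(-1)**2 - 81) = -151*(8*1 - 81) = -151*(8 - 81) = -151*(-73) = 11023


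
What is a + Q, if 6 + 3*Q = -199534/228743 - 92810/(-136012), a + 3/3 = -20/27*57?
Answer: -6340113929273/140003068122 ≈ -45.286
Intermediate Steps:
a = -389/9 (a = -1 - 20/27*57 = -1 - 380/9 = -389/9 ≈ -43.222)
Q = -32096689679/15555896458 (Q = -2 + (-199534/228743 - 92810/(-136012))/3 = -2 + (-199534*1/228743 - 92810*(-1/136012))/3 = -2 + (-199534/228743 + 46405/68006)/3 = -2 + (⅓)*(-2954690289/15555896458) = -2 - 984896763/15555896458 = -32096689679/15555896458 ≈ -2.0633)
a + Q = -389/9 - 32096689679/15555896458 = -6340113929273/140003068122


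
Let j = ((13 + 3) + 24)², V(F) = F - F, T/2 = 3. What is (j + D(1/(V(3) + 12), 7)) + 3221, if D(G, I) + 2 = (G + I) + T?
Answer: 57985/12 ≈ 4832.1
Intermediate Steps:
T = 6 (T = 2*3 = 6)
V(F) = 0
D(G, I) = 4 + G + I (D(G, I) = -2 + ((G + I) + 6) = -2 + (6 + G + I) = 4 + G + I)
j = 1600 (j = (16 + 24)² = 40² = 1600)
(j + D(1/(V(3) + 12), 7)) + 3221 = (1600 + (4 + 1/(0 + 12) + 7)) + 3221 = (1600 + (4 + 1/12 + 7)) + 3221 = (1600 + 133/12) + 3221 = 19333/12 + 3221 = 57985/12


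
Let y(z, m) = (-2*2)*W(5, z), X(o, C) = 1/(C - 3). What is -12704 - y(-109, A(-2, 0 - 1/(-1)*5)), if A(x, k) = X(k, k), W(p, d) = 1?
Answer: -12700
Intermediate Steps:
X(o, C) = 1/(-3 + C)
A(x, k) = 1/(-3 + k)
y(z, m) = -4 (y(z, m) = -2*2*1 = -4*1 = -4)
-12704 - y(-109, A(-2, 0 - 1/(-1)*5)) = -12704 - 1*(-4) = -12704 + 4 = -12700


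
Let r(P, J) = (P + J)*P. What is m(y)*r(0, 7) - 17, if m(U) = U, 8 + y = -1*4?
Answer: -17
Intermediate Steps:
y = -12 (y = -8 - 1*4 = -8 - 4 = -12)
r(P, J) = P*(J + P) (r(P, J) = (J + P)*P = P*(J + P))
m(y)*r(0, 7) - 17 = -0*(7 + 0) - 17 = -0*7 - 17 = -12*0 - 17 = 0 - 17 = -17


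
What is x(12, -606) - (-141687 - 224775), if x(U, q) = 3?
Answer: 366465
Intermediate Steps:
x(12, -606) - (-141687 - 224775) = 3 - (-141687 - 224775) = 3 - 1*(-366462) = 3 + 366462 = 366465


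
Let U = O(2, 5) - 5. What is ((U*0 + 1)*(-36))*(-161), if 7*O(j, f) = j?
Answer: 5796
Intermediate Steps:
O(j, f) = j/7
U = -33/7 (U = (⅐)*2 - 5 = 2/7 - 5 = -33/7 ≈ -4.7143)
((U*0 + 1)*(-36))*(-161) = ((-33/7*0 + 1)*(-36))*(-161) = ((0 + 1)*(-36))*(-161) = (1*(-36))*(-161) = -36*(-161) = 5796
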